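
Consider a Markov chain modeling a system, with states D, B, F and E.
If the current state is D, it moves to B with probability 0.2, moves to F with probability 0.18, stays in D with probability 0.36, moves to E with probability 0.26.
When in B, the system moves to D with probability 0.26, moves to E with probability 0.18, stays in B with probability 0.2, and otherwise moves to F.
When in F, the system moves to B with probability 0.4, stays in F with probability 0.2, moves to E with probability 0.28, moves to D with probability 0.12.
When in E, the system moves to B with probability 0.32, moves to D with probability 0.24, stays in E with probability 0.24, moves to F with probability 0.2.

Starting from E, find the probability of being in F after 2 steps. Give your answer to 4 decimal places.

Propagate the distribution vector 2 steps from E.
After 0 steps: (0.0000, 0.0000, 0.0000, 1.0000)
After 1 step: (0.2400, 0.3200, 0.2000, 0.2400)
After 2 steps: (0.2512, 0.2688, 0.2464, 0.2336)
P(in F after 2 steps) = 0.2464

0.2464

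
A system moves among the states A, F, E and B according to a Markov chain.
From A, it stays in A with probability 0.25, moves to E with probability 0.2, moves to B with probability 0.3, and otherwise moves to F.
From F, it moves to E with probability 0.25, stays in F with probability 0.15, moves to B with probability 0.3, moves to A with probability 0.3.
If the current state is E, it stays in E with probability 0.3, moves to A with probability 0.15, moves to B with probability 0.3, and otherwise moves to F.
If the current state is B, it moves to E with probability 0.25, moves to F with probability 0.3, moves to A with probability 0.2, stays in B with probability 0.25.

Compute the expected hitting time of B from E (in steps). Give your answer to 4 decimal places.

Let t(s) be the expected number of steps to first reach B from state s, with t(B) = 0. Conditioning on the first step:
t(A) = 1 + 0.25·t(A) + 0.25·t(F) + 0.2·t(E)
t(F) = 1 + 0.3·t(A) + 0.15·t(F) + 0.25·t(E)
t(E) = 1 + 0.15·t(A) + 0.25·t(F) + 0.3·t(E)
Solving: t(A) = 3.3333, t(F) = 3.3333, t(E) = 3.3333.
Expected steps from E to B: 3.3333.

3.3333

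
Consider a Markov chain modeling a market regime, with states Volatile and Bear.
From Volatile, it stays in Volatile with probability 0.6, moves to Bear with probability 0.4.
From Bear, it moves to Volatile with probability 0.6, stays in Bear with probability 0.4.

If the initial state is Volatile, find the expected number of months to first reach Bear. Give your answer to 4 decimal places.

Let t(s) be the expected number of months to first reach Bear from state s, with t(Bear) = 0. Conditioning on the first month:
t(Volatile) = 1 + 0.6·t(Volatile)
Solving: t(Volatile) = 2.5000.
Expected months from Volatile to Bear: 2.5000.

2.5000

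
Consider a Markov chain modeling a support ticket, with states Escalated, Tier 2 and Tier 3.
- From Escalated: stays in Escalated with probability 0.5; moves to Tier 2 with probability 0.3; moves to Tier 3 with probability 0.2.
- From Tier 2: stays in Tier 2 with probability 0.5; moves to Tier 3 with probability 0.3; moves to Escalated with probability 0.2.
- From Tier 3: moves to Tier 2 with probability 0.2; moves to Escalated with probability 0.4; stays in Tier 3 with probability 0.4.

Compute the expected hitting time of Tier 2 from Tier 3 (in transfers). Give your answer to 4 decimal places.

Let t(s) be the expected number of transfers to first reach Tier 2 from state s, with t(Tier 2) = 0. Conditioning on the first transfer:
t(Escalated) = 1 + 0.5·t(Escalated) + 0.2·t(Tier 3)
t(Tier 3) = 1 + 0.4·t(Escalated) + 0.4·t(Tier 3)
Solving: t(Escalated) = 3.6364, t(Tier 3) = 4.0909.
Expected transfers from Tier 3 to Tier 2: 4.0909.

4.0909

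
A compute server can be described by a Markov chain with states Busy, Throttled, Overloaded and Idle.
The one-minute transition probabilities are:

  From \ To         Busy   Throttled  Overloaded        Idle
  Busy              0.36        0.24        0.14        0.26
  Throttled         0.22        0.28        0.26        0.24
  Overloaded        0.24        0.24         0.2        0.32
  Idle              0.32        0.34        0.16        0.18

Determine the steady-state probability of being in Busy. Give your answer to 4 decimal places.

Let the stationary distribution be π with π = πP and π_1 + π_2 + π_3 + π_4 = 1.
π_1 = 0.36·π_1 + 0.22·π_2 + 0.24·π_3 + 0.32·π_4
π_2 = 0.24·π_1 + 0.28·π_2 + 0.24·π_3 + 0.34·π_4
π_3 = 0.14·π_1 + 0.26·π_2 + 0.2·π_3 + 0.16·π_4
Solving with the normalization constraint gives π = (0.2888, 0.2756, 0.1894, 0.2462).
So the stationary probability of Busy is 0.2888.

0.2888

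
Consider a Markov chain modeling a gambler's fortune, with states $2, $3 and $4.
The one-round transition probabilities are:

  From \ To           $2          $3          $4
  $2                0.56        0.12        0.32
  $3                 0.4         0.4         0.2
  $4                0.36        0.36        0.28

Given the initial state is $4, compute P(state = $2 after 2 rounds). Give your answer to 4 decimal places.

0.4464

Sum over the intermediate state after 1 round:
P = P($4→$2)·P($2→$2) + P($4→$3)·P($3→$2) + P($4→$4)·P($4→$2)
  = 0.36×0.56 + 0.36×0.4 + 0.28×0.36
  = 0.2016 + 0.1440 + 0.1008 = 0.4464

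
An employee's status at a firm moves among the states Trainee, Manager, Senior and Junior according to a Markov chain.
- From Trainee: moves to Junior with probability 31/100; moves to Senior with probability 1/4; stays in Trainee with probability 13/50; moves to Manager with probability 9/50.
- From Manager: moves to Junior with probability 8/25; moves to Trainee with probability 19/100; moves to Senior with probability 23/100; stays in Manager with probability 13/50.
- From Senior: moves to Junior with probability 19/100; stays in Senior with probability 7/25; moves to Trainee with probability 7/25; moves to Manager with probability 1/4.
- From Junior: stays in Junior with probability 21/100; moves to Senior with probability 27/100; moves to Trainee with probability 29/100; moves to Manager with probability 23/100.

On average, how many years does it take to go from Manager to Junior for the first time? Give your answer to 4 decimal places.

Let t(s) be the expected number of years to first reach Junior from state s, with t(Junior) = 0. Conditioning on the first year:
t(Trainee) = 1 + 0.26·t(Trainee) + 0.18·t(Manager) + 0.25·t(Senior)
t(Manager) = 1 + 0.19·t(Trainee) + 0.26·t(Manager) + 0.23·t(Senior)
t(Senior) = 1 + 0.28·t(Trainee) + 0.25·t(Manager) + 0.28·t(Senior)
Solving: t(Trainee) = 3.5492, t(Manager) = 3.5012, t(Senior) = 3.9848.
Expected years from Manager to Junior: 3.5012.

3.5012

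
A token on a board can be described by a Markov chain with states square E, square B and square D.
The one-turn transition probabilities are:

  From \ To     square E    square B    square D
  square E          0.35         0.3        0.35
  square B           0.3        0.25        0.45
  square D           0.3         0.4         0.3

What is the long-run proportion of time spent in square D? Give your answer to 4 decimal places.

Let the stationary distribution be π with π = πP and π_1 + π_2 + π_3 = 1.
π_1 = 0.35·π_1 + 0.3·π_2 + 0.3·π_3
π_2 = 0.3·π_1 + 0.25·π_2 + 0.4·π_3
Solving with the normalization constraint gives π = (0.3158, 0.3204, 0.3638).
So the stationary probability of square D is 0.3638.

0.3638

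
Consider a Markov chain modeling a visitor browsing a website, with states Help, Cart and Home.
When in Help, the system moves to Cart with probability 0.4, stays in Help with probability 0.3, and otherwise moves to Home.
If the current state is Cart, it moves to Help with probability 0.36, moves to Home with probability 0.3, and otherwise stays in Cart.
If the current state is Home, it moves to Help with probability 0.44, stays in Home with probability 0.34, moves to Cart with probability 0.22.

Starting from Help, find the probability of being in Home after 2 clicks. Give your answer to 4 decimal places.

Sum over the intermediate state after 1 click:
P = P(Help→Help)·P(Help→Home) + P(Help→Cart)·P(Cart→Home) + P(Help→Home)·P(Home→Home)
  = 0.3×0.3 + 0.4×0.3 + 0.3×0.34
  = 0.0900 + 0.1200 + 0.1020 = 0.3120

0.3120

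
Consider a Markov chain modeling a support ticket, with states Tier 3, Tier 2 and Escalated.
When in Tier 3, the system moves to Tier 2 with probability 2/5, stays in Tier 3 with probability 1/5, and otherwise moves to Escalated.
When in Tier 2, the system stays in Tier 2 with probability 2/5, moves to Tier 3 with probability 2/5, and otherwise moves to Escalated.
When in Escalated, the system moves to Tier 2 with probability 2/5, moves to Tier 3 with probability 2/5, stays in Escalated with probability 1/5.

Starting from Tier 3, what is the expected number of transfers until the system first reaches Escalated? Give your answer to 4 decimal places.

Let t(s) be the expected number of transfers to first reach Escalated from state s, with t(Escalated) = 0. Conditioning on the first transfer:
t(Tier 3) = 1 + 0.2·t(Tier 3) + 0.4·t(Tier 2)
t(Tier 2) = 1 + 0.4·t(Tier 3) + 0.4·t(Tier 2)
Solving: t(Tier 3) = 3.1250, t(Tier 2) = 3.7500.
Expected transfers from Tier 3 to Escalated: 3.1250.

3.1250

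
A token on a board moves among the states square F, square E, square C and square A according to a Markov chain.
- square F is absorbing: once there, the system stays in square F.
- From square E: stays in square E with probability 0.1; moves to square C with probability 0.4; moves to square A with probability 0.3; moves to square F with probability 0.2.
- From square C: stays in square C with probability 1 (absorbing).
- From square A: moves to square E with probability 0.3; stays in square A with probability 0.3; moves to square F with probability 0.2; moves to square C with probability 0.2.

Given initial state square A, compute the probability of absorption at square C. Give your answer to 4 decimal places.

0.5556

Let h(s) be the probability of absorption at square C starting from transient state s. Then h(square C) = 1 and h(square F) = 0. By first-step analysis:
h(square E) = 0.2·0 + 0.1·h(square E) + 0.4·1 + 0.3·h(square A)
h(square A) = 0.2·0 + 0.3·h(square E) + 0.2·1 + 0.3·h(square A)
Solving: h(square E) = 0.6296, h(square A) = 0.5556.
Starting from square A, the probability is 0.5556.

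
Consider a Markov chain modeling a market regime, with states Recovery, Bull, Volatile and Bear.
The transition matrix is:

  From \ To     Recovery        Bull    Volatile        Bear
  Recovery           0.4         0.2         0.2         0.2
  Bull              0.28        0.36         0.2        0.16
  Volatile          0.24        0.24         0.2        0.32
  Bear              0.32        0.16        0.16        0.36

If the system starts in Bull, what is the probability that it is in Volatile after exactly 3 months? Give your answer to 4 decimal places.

Propagate the distribution vector 3 months from Bull.
After 0 months: (0.0000, 1.0000, 0.0000, 0.0000)
After 1 month: (0.2800, 0.3600, 0.2000, 0.1600)
After 2 months: (0.3120, 0.2592, 0.1936, 0.2352)
After 3 months: (0.3191, 0.2398, 0.1906, 0.2505)
P(in Volatile after 3 months) = 0.1906

0.1906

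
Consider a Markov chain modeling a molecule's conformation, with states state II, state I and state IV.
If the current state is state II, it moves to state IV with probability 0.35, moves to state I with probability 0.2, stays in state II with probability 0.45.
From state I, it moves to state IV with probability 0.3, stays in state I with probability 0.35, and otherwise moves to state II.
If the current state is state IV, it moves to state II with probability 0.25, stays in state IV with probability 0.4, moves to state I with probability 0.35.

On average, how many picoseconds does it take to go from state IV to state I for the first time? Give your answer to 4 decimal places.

Let t(s) be the expected number of picoseconds to first reach state I from state s, with t(state I) = 0. Conditioning on the first picosecond:
t(state II) = 1 + 0.45·t(state II) + 0.35·t(state IV)
t(state IV) = 1 + 0.25·t(state II) + 0.4·t(state IV)
Solving: t(state II) = 3.9175, t(state IV) = 3.2990.
Expected picoseconds from state IV to state I: 3.2990.

3.2990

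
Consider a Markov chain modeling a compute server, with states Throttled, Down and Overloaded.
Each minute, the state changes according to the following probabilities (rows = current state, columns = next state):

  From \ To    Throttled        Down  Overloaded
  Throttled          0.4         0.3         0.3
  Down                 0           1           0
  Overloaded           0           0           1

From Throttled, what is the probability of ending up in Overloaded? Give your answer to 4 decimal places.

Let h(s) be the probability of absorption at Overloaded starting from transient state s. Then h(Overloaded) = 1 and h(Down) = 0. By first-step analysis:
h(Throttled) = 0.4·h(Throttled) + 0.3·0 + 0.3·1
Solving: h(Throttled) = 0.5000.
Starting from Throttled, the probability is 0.5000.

0.5000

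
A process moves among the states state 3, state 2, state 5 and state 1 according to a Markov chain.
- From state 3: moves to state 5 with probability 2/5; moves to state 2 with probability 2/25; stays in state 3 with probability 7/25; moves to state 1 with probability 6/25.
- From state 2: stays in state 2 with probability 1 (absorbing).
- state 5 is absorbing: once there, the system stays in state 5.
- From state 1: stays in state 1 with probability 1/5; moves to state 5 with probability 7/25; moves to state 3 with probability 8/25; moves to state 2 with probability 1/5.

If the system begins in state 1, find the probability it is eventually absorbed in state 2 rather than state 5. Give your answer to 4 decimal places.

Let h(s) be the probability of absorption at state 2 starting from transient state s. Then h(state 2) = 1 and h(state 5) = 0. By first-step analysis:
h(state 3) = 0.28·h(state 3) + 0.08·1 + 0.4·0 + 0.24·h(state 1)
h(state 1) = 0.32·h(state 3) + 0.2·1 + 0.28·0 + 0.2·h(state 1)
Solving: h(state 3) = 0.2244, h(state 1) = 0.3397.
Starting from state 1, the probability is 0.3397.

0.3397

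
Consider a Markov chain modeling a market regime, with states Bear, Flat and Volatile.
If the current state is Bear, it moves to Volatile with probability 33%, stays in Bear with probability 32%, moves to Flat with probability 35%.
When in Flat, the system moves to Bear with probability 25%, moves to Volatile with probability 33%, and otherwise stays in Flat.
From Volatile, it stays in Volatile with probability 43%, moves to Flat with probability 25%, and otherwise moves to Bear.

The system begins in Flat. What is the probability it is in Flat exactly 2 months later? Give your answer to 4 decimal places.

0.3464

Sum over the intermediate state after 1 month:
P = P(Flat→Bear)·P(Bear→Flat) + P(Flat→Flat)·P(Flat→Flat) + P(Flat→Volatile)·P(Volatile→Flat)
  = 0.25×0.35 + 0.42×0.42 + 0.33×0.25
  = 0.0875 + 0.1764 + 0.0825 = 0.3464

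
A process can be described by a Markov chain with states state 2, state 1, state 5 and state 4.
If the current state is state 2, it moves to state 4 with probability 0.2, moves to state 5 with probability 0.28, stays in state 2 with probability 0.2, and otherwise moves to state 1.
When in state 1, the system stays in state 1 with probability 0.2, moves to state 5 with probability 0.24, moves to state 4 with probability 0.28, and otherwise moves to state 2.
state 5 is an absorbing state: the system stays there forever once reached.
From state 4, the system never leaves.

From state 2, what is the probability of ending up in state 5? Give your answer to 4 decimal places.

0.5465

Let h(s) be the probability of absorption at state 5 starting from transient state s. Then h(state 5) = 1 and h(state 4) = 0. By first-step analysis:
h(state 2) = 0.2·h(state 2) + 0.32·h(state 1) + 0.28·1 + 0.2·0
h(state 1) = 0.28·h(state 2) + 0.2·h(state 1) + 0.24·1 + 0.28·0
Solving: h(state 2) = 0.5465, h(state 1) = 0.4913.
Starting from state 2, the probability is 0.5465.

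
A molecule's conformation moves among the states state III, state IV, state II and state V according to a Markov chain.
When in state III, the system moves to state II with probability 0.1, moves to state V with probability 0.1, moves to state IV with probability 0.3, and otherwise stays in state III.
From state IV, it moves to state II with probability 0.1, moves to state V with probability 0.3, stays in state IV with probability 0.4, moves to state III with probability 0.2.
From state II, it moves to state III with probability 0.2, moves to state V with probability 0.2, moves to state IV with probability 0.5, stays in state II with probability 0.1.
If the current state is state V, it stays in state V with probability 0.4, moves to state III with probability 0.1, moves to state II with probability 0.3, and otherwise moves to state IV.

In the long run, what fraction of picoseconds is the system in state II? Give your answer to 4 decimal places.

0.1522

Let the stationary distribution be π with π = πP and π_1 + π_2 + π_3 + π_4 = 1.
π_1 = 0.5·π_1 + 0.2·π_2 + 0.2·π_3 + 0.1·π_4
π_2 = 0.3·π_1 + 0.4·π_2 + 0.5·π_3 + 0.2·π_4
π_3 = 0.1·π_1 + 0.1·π_2 + 0.1·π_3 + 0.3·π_4
Solving with the normalization constraint gives π = (0.2484, 0.3381, 0.1522, 0.2612).
So the stationary probability of state II is 0.1522.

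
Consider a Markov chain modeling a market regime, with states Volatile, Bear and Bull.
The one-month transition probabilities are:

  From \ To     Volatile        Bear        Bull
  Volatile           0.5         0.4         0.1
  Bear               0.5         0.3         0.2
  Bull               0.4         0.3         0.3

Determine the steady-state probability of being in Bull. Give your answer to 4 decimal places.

0.1685

Let the stationary distribution be π with π = πP and π_1 + π_2 + π_3 = 1.
π_1 = 0.5·π_1 + 0.5·π_2 + 0.4·π_3
π_2 = 0.4·π_1 + 0.3·π_2 + 0.3·π_3
Solving with the normalization constraint gives π = (0.4831, 0.3483, 0.1685).
So the stationary probability of Bull is 0.1685.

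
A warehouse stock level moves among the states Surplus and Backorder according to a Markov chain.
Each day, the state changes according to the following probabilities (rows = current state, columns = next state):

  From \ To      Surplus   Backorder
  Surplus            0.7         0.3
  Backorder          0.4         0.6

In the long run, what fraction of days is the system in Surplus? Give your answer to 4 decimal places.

0.5714

Let the stationary distribution be π with π = πP and π_1 + π_2 = 1.
π_1 = 0.7·π_1 + 0.4·π_2
Solving with the normalization constraint gives π = (0.5714, 0.4286).
So the stationary probability of Surplus is 0.5714.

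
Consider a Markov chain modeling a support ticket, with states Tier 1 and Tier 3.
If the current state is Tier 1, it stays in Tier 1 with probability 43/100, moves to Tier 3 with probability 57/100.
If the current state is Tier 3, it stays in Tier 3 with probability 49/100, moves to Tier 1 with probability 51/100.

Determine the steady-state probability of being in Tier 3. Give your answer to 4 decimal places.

Let the stationary distribution be π with π = πP and π_1 + π_2 = 1.
π_1 = 0.43·π_1 + 0.51·π_2
Solving with the normalization constraint gives π = (0.4722, 0.5278).
So the stationary probability of Tier 3 is 0.5278.

0.5278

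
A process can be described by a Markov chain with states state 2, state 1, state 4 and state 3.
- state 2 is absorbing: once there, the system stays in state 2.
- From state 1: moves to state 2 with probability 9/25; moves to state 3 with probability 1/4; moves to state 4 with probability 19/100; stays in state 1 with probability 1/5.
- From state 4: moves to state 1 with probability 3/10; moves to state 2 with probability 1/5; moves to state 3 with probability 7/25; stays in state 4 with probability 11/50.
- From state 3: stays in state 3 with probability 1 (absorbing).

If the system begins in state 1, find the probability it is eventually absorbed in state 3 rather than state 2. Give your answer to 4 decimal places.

Let h(s) be the probability of absorption at state 3 starting from transient state s. Then h(state 3) = 1 and h(state 2) = 0. By first-step analysis:
h(state 1) = 0.36·0 + 0.2·h(state 1) + 0.19·h(state 4) + 0.25·1
h(state 4) = 0.2·0 + 0.3·h(state 1) + 0.22·h(state 4) + 0.28·1
Solving: h(state 1) = 0.4377, h(state 4) = 0.5273.
Starting from state 1, the probability is 0.4377.

0.4377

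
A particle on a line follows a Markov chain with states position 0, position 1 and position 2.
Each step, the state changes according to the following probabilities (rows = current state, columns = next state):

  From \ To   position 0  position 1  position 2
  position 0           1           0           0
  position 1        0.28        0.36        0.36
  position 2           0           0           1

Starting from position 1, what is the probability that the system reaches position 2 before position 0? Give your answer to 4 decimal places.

Let h(s) be the probability of absorption at position 2 starting from transient state s. Then h(position 2) = 1 and h(position 0) = 0. By first-step analysis:
h(position 1) = 0.28·0 + 0.36·h(position 1) + 0.36·1
Solving: h(position 1) = 0.5625.
Starting from position 1, the probability is 0.5625.

0.5625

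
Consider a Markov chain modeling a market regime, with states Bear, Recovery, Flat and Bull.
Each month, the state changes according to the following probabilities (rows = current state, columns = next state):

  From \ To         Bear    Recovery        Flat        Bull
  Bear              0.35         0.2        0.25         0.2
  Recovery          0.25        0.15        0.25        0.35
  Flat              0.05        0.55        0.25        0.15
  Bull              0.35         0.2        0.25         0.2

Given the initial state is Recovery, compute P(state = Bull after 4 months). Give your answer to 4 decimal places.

Propagate the distribution vector 4 months from Recovery.
After 0 months: (0.0000, 1.0000, 0.0000, 0.0000)
After 1 month: (0.2500, 0.1500, 0.2500, 0.3500)
After 2 months: (0.2600, 0.2800, 0.2500, 0.2100)
After 3 months: (0.2470, 0.2735, 0.2500, 0.2295)
After 4 months: (0.2477, 0.2738, 0.2500, 0.2285)
P(in Bull after 4 months) = 0.2285

0.2285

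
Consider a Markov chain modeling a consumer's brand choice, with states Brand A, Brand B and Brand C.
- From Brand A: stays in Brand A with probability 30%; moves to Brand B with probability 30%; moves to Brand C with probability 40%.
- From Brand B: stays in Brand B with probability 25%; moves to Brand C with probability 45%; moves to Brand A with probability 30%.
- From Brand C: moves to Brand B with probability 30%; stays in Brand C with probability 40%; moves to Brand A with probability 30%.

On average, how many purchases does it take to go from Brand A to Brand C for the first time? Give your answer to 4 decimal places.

2.4138

Let t(s) be the expected number of purchases to first reach Brand C from state s, with t(Brand C) = 0. Conditioning on the first purchase:
t(Brand A) = 1 + 0.3·t(Brand A) + 0.3·t(Brand B)
t(Brand B) = 1 + 0.3·t(Brand A) + 0.25·t(Brand B)
Solving: t(Brand A) = 2.4138, t(Brand B) = 2.2989.
Expected purchases from Brand A to Brand C: 2.4138.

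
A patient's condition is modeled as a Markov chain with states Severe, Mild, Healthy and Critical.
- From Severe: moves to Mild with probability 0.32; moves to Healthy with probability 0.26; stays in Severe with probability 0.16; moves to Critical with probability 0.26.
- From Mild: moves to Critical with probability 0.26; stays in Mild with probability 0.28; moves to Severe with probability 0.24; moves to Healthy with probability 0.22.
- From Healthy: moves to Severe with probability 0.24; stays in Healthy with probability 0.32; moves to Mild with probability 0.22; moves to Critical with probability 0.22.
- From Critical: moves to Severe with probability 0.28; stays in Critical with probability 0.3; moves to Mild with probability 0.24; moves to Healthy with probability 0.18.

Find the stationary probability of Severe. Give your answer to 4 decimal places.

0.2319

Let the stationary distribution be π with π = πP and π_1 + π_2 + π_3 + π_4 = 1.
π_1 = 0.16·π_1 + 0.24·π_2 + 0.24·π_3 + 0.28·π_4
π_2 = 0.32·π_1 + 0.28·π_2 + 0.22·π_3 + 0.24·π_4
π_3 = 0.26·π_1 + 0.22·π_2 + 0.32·π_3 + 0.18·π_4
Solving with the normalization constraint gives π = (0.2319, 0.2643, 0.2432, 0.2607).
So the stationary probability of Severe is 0.2319.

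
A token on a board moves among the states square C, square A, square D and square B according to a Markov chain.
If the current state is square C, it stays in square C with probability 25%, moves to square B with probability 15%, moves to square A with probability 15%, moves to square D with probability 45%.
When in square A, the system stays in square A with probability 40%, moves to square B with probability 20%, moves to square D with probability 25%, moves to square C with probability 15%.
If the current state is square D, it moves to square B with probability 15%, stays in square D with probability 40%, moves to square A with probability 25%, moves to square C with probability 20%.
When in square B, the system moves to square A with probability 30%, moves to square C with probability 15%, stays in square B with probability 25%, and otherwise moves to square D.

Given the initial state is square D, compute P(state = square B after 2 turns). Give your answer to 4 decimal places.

0.1775

Propagate the distribution vector 2 turns from square D.
After 0 turns: (0.0000, 0.0000, 1.0000, 0.0000)
After 1 turn: (0.2000, 0.2500, 0.4000, 0.1500)
After 2 turns: (0.1900, 0.2750, 0.3575, 0.1775)
P(in square B after 2 turns) = 0.1775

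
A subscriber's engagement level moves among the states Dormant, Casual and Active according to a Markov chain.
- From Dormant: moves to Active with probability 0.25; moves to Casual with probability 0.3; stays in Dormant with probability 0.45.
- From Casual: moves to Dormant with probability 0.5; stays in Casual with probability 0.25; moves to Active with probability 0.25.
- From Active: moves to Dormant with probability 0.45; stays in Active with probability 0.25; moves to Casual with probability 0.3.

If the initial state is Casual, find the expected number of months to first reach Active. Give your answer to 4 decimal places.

4.0000

Let t(s) be the expected number of months to first reach Active from state s, with t(Active) = 0. Conditioning on the first month:
t(Dormant) = 1 + 0.45·t(Dormant) + 0.3·t(Casual)
t(Casual) = 1 + 0.5·t(Dormant) + 0.25·t(Casual)
Solving: t(Dormant) = 4.0000, t(Casual) = 4.0000.
Expected months from Casual to Active: 4.0000.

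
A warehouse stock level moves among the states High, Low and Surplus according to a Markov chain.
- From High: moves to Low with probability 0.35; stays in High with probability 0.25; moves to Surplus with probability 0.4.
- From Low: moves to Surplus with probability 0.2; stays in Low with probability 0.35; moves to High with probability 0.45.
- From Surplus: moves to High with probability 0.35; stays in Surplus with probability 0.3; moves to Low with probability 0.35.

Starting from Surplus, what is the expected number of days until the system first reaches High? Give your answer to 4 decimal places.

2.5974

Let t(s) be the expected number of days to first reach High from state s, with t(High) = 0. Conditioning on the first day:
t(Low) = 1 + 0.35·t(Low) + 0.2·t(Surplus)
t(Surplus) = 1 + 0.35·t(Low) + 0.3·t(Surplus)
Solving: t(Low) = 2.3377, t(Surplus) = 2.5974.
Expected days from Surplus to High: 2.5974.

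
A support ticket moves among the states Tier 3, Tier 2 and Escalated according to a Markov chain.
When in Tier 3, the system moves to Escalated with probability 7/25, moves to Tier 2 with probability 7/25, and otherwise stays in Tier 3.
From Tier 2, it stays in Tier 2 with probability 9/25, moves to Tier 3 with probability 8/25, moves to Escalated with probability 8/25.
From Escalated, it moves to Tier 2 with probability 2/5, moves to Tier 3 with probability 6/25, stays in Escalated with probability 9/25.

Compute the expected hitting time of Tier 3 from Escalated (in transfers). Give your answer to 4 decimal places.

Let t(s) be the expected number of transfers to first reach Tier 3 from state s, with t(Tier 3) = 0. Conditioning on the first transfer:
t(Tier 2) = 1 + 0.36·t(Tier 2) + 0.32·t(Escalated)
t(Escalated) = 1 + 0.4·t(Tier 2) + 0.36·t(Escalated)
Solving: t(Tier 2) = 3.4091, t(Escalated) = 3.6932.
Expected transfers from Escalated to Tier 3: 3.6932.

3.6932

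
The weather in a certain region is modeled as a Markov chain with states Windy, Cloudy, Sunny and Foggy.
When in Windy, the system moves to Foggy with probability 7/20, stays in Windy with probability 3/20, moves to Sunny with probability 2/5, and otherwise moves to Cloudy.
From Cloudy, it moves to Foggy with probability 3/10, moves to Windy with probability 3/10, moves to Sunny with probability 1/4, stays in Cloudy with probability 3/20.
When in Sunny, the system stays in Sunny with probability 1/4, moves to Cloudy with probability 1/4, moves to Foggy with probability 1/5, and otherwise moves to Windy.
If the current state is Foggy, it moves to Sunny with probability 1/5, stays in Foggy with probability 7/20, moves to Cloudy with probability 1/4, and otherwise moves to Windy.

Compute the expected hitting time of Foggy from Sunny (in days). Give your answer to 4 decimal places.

3.8715

Let t(s) be the expected number of days to first reach Foggy from state s, with t(Foggy) = 0. Conditioning on the first day:
t(Windy) = 1 + 0.15·t(Windy) + 0.1·t(Cloudy) + 0.4·t(Sunny)
t(Cloudy) = 1 + 0.3·t(Windy) + 0.15·t(Cloudy) + 0.25·t(Sunny)
t(Sunny) = 1 + 0.3·t(Windy) + 0.25·t(Cloudy) + 0.25·t(Sunny)
Solving: t(Windy) = 3.4124, t(Cloudy) = 3.5195, t(Sunny) = 3.8715.
Expected days from Sunny to Foggy: 3.8715.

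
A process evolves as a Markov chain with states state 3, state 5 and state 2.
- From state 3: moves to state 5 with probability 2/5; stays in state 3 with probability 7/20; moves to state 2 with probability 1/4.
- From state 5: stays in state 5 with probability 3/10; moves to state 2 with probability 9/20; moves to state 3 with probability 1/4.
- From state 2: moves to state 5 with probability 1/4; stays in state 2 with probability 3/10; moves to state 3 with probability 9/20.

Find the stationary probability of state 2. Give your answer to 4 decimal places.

0.3302

Let the stationary distribution be π with π = πP and π_1 + π_2 + π_3 = 1.
π_1 = 0.35·π_1 + 0.25·π_2 + 0.45·π_3
π_2 = 0.4·π_1 + 0.3·π_2 + 0.25·π_3
Solving with the normalization constraint gives π = (0.3512, 0.3186, 0.3302).
So the stationary probability of state 2 is 0.3302.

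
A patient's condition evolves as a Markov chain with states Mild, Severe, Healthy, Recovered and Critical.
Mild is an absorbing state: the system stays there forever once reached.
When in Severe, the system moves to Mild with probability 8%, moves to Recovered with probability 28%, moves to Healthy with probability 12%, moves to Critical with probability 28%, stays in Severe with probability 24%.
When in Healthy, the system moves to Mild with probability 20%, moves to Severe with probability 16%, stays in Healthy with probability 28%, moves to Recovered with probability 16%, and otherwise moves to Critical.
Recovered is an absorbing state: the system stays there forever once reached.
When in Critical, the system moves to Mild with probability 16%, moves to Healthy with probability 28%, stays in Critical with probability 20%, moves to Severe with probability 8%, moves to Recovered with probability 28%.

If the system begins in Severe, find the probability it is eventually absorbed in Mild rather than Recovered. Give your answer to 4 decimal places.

Let h(s) be the probability of absorption at Mild starting from transient state s. Then h(Mild) = 1 and h(Recovered) = 0. By first-step analysis:
h(Severe) = 0.08·1 + 0.24·h(Severe) + 0.12·h(Healthy) + 0.28·0 + 0.28·h(Critical)
h(Healthy) = 0.2·1 + 0.16·h(Severe) + 0.28·h(Healthy) + 0.16·0 + 0.2·h(Critical)
h(Critical) = 0.16·1 + 0.08·h(Severe) + 0.28·h(Healthy) + 0.28·0 + 0.2·h(Critical)
Solving: h(Severe) = 0.3223, h(Healthy) = 0.4585, h(Critical) = 0.3927.
Starting from Severe, the probability is 0.3223.

0.3223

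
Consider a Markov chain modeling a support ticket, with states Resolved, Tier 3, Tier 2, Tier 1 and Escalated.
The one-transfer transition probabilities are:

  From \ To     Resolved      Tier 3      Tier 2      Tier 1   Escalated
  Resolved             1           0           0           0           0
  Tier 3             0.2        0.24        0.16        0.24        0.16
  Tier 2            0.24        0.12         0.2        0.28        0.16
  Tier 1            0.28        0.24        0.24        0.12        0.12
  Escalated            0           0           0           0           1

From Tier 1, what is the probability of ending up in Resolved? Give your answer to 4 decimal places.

Let h(s) be the probability of absorption at Resolved starting from transient state s. Then h(Resolved) = 1 and h(Escalated) = 0. By first-step analysis:
h(Tier 3) = 0.2·1 + 0.24·h(Tier 3) + 0.16·h(Tier 2) + 0.24·h(Tier 1) + 0.16·0
h(Tier 2) = 0.24·1 + 0.12·h(Tier 3) + 0.2·h(Tier 2) + 0.28·h(Tier 1) + 0.16·0
h(Tier 1) = 0.28·1 + 0.24·h(Tier 3) + 0.24·h(Tier 2) + 0.12·h(Tier 1) + 0.12·0
Solving: h(Tier 3) = 0.5982, h(Tier 2) = 0.6171, h(Tier 1) = 0.6496.
Starting from Tier 1, the probability is 0.6496.

0.6496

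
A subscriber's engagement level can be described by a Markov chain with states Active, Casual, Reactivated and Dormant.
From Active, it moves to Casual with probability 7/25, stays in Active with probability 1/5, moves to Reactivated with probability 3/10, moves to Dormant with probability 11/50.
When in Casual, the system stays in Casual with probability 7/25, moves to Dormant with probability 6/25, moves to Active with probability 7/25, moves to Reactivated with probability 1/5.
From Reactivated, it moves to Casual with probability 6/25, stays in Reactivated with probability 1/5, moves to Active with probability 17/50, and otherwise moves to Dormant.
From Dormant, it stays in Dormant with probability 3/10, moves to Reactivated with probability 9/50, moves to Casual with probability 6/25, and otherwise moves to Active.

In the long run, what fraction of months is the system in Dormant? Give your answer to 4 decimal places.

0.2448

Let the stationary distribution be π with π = πP and π_1 + π_2 + π_3 + π_4 = 1.
π_1 = 0.2·π_1 + 0.28·π_2 + 0.34·π_3 + 0.28·π_4
π_2 = 0.28·π_1 + 0.28·π_2 + 0.24·π_3 + 0.24·π_4
π_3 = 0.3·π_1 + 0.2·π_2 + 0.2·π_3 + 0.18·π_4
Solving with the normalization constraint gives π = (0.2716, 0.2613, 0.2223, 0.2448).
So the stationary probability of Dormant is 0.2448.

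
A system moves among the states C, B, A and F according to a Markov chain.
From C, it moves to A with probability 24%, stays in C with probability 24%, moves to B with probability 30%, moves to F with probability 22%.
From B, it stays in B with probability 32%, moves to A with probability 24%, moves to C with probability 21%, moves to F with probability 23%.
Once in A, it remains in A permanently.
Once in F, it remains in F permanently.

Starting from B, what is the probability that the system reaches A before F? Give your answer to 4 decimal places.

Let h(s) be the probability of absorption at A starting from transient state s. Then h(A) = 1 and h(F) = 0. By first-step analysis:
h(C) = 0.24·h(C) + 0.3·h(B) + 0.24·1 + 0.22·0
h(B) = 0.21·h(C) + 0.32·h(B) + 0.24·1 + 0.23·0
Solving: h(C) = 0.5183, h(B) = 0.5130.
Starting from B, the probability is 0.5130.

0.5130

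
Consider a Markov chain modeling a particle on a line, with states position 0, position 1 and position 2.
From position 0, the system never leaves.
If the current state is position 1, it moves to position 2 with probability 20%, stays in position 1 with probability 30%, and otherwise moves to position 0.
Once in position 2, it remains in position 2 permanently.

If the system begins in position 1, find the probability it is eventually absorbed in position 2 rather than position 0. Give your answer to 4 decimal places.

Let h(s) be the probability of absorption at position 2 starting from transient state s. Then h(position 2) = 1 and h(position 0) = 0. By first-step analysis:
h(position 1) = 0.5·0 + 0.3·h(position 1) + 0.2·1
Solving: h(position 1) = 0.2857.
Starting from position 1, the probability is 0.2857.

0.2857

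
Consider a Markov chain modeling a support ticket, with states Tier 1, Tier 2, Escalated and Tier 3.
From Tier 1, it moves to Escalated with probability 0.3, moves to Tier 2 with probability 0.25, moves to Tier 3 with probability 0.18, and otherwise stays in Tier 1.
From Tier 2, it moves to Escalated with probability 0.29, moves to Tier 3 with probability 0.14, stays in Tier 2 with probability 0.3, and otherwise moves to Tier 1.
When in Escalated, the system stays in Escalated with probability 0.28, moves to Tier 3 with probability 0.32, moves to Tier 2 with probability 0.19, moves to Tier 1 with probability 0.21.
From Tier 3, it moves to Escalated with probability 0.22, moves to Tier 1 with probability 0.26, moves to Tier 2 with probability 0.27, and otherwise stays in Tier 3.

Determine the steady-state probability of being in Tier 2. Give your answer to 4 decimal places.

0.2506

Let the stationary distribution be π with π = πP and π_1 + π_2 + π_3 + π_4 = 1.
π_1 = 0.27·π_1 + 0.27·π_2 + 0.21·π_3 + 0.26·π_4
π_2 = 0.25·π_1 + 0.3·π_2 + 0.19·π_3 + 0.27·π_4
π_3 = 0.3·π_1 + 0.29·π_2 + 0.28·π_3 + 0.22·π_4
Solving with the normalization constraint gives π = (0.2513, 0.2506, 0.2741, 0.2240).
So the stationary probability of Tier 2 is 0.2506.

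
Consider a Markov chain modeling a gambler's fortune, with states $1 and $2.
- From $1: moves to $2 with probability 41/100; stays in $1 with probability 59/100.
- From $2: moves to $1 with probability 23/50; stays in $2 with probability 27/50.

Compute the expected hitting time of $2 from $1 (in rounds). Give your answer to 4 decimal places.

Let t(s) be the expected number of rounds to first reach $2 from state s, with t($2) = 0. Conditioning on the first round:
t($1) = 1 + 0.59·t($1)
Solving: t($1) = 2.4390.
Expected rounds from $1 to $2: 2.4390.

2.4390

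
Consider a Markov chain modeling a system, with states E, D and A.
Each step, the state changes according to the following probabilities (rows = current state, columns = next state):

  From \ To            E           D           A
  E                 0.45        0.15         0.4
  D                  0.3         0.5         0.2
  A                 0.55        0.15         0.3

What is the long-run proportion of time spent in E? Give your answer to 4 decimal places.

Let the stationary distribution be π with π = πP and π_1 + π_2 + π_3 = 1.
π_1 = 0.45·π_1 + 0.3·π_2 + 0.55·π_3
π_2 = 0.15·π_1 + 0.5·π_2 + 0.15·π_3
Solving with the normalization constraint gives π = (0.4476, 0.2308, 0.3217).
So the stationary probability of E is 0.4476.

0.4476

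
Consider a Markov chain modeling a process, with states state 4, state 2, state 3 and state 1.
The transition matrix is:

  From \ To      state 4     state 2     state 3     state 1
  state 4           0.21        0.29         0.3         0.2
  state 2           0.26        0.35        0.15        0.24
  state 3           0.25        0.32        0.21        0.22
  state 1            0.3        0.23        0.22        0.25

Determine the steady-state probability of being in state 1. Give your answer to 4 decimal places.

0.2278

Let the stationary distribution be π with π = πP and π_1 + π_2 + π_3 + π_4 = 1.
π_1 = 0.21·π_1 + 0.26·π_2 + 0.25·π_3 + 0.3·π_4
π_2 = 0.29·π_1 + 0.35·π_2 + 0.32·π_3 + 0.23·π_4
π_3 = 0.3·π_1 + 0.15·π_2 + 0.21·π_3 + 0.22·π_4
Solving with the normalization constraint gives π = (0.2542, 0.3009, 0.2171, 0.2278).
So the stationary probability of state 1 is 0.2278.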